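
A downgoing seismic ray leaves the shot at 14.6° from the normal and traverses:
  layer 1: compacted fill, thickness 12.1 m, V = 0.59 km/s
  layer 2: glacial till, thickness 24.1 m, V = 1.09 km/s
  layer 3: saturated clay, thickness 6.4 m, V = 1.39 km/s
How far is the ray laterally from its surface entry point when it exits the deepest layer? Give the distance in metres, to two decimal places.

20.56 m

Apply Snell's law at each interface; in layer i the horizontal offset is hᵢ·tan θᵢ.
Layer 1: θ = 14.60°; offset = 12.1·tan 14.60° = 3.1518 m.
Layer 2: sin θ = 1.09·sin 14.6°/0.59 = 0.4657, θ = 27.75°; offset = 24.1·tan 27.75° = 12.6822 m.
Layer 3: sin θ = 1.39·sin 14.6°/0.59 = 0.5939, θ = 36.43°; offset = 6.4·tan 36.43° = 4.7239 m.
Σ offsets = 20.5579 m.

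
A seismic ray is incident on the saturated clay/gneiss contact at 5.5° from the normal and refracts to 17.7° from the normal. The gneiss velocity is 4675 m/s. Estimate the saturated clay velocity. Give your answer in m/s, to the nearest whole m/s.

1474 m/s

Snell's law: sin 5.5°/V₁ = sin 17.7°/V₂.
V₁ = V₂·sin 5.5°/sin 17.7° = 4675 × 0.3152 = 1473.78 m/s.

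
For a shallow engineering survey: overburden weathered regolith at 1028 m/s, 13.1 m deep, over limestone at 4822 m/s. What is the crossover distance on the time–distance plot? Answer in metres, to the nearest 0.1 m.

x_cross = 2h·√((V₂+V₁)/(V₂−V₁)).
(V₂+V₁)/(V₂−V₁) = (4822+1028)/(4822−1028) = 1.5419; √ = 1.2417.
x_cross = 2·13.1·1.2417 = 32.53 m.

32.5 m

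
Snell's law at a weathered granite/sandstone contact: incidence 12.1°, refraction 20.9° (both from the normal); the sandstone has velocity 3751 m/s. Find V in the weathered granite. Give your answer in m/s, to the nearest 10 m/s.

Snell's law: sin 12.1°/V₁ = sin 20.9°/V₂.
V₁ = V₂·sin 12.1°/sin 20.9° = 3751 × 0.5876 = 2204.08 m/s.

2200 m/s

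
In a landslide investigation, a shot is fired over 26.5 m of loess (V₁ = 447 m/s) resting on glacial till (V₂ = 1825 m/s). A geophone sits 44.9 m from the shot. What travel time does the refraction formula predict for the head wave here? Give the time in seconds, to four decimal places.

0.1396 s

t = x/V₂ + 2h·√(V₂²−V₁²)/(V₁V₂).
√(V₂²−V₁²) = √(1825²−447²) = 1769.4 m/s; delay term = 2·26.5·1769.4/(447·1825) = 0.11496 s.
t = 44.9/1825 + 0.11496 = 0.13956 s.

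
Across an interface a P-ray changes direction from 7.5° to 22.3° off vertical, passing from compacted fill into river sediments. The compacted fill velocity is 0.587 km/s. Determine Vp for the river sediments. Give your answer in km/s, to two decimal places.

1.71 km/s

sin 7.5° = 0.1305; sin 22.3° = 0.3795.
V₂ = V₁·(sin θ₂/sin θ₁) = 0.587·(0.3795/0.1305) = 1.71 km/s.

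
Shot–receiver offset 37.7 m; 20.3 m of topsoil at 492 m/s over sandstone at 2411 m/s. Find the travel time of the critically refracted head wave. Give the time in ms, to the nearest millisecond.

96 ms

θ_c = arcsin(V₁/V₂) = arcsin(492/2411) = 11.77°, cos θ_c = 0.9790.
Intercept time tᵢ = 2h cos θ_c / V₁ = 2·20.3·0.9790/492 = 0.08078 s.
t = x/V₂ + tᵢ = 37.7/2411 + 0.08078 = 0.09642 s.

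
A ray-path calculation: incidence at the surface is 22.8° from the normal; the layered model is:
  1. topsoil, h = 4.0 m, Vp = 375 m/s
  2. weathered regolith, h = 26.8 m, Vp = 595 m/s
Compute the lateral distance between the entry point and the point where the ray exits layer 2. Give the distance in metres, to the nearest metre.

23 m

Apply Snell's law at each interface; in layer i the horizontal offset is hᵢ·tan θᵢ.
Layer 1: θ = 22.80°; offset = 4.0·tan 22.80° = 1.681 m.
Layer 2: sin θ = 595·sin 22.8°/375 = 0.6149, θ = 37.94°; offset = 26.8·tan 37.94° = 20.895 m.
Total horizontal offset = 22.576 m.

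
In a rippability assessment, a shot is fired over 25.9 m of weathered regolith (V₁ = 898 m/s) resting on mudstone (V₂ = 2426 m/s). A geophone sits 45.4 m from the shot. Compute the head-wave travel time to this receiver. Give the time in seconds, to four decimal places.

0.0723 s

t = x/V₂ + 2h·√(V₂²−V₁²)/(V₁V₂).
√(V₂²−V₁²) = √(2426²−898²) = 2253.7 m/s; delay term = 2·25.9·2253.7/(898·2426) = 0.05359 s.
t = 45.4/2426 + 0.05359 = 0.07230 s.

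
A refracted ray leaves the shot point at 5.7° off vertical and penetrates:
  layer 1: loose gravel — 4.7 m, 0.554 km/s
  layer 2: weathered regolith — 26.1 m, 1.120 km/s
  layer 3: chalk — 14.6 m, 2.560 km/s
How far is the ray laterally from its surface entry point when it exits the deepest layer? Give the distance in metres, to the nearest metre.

p = sin θ₁/V₁ = sin 5.7°/0.554 = 1.7928e-01 s/km is conserved through the stack.
Layer 1: θ = 5.70°; offset = 4.7·tan 5.70° = 0.469 m.
Layer 2: sin θ = p·1.120 = 0.2008 → θ = 11.58°; offset = 26.1·tan 11.58° = 5.350 m.
Layer 3: sin θ = p·2.560 = 0.4590 → θ = 27.32°; offset = 14.6·tan 27.32° = 7.542 m.
Total horizontal offset = 13.361 m.

13 m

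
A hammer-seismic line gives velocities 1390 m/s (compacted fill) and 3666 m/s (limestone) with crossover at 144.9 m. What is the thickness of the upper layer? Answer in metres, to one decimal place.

h = (x_cross/2)·√((V₂−V₁)/(V₂+V₁)).
(V₂−V₁)/(V₂+V₁) = (3666−1390)/(3666+1390) = 0.4502; √ = 0.6709.
h = (144.9/2)·0.6709 = 48.61 m.

48.6 m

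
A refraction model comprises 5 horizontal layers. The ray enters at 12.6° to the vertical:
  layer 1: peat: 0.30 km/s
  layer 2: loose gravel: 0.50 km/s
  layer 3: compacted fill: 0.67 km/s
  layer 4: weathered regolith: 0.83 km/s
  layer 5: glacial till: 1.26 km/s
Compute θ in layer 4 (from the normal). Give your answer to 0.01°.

Ray parameter p = sin 12.6° / 0.30 = 7.2714e-01 s/km.
sin θ_4 = p·V_4 = 7.2714e-01 × 0.83 = 0.6035.
θ_4 = arcsin 0.6035 = 37.12°.

37.12°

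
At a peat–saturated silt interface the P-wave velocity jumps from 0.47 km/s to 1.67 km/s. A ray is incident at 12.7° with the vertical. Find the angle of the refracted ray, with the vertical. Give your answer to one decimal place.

51.4°

Snell's law: sin θ₂ = (V₂/V₁)·sin θ₁ = (1.67/0.47)·sin 12.7° = 0.7812.
θ₂ = sin⁻¹(0.7812) = 51.37° (from vertical).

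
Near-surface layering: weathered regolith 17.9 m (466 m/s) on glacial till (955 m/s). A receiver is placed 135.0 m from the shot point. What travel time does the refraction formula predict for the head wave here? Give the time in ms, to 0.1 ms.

θ_c = arcsin(V₁/V₂) = arcsin(466/955) = 29.21°, cos θ_c = 0.8729.
Intercept time tᵢ = 2h cos θ_c / V₁ = 2·17.9·0.8729/466 = 0.06706 s.
t = x/V₂ + tᵢ = 135.0/955 + 0.06706 = 0.20842 s.

208.4 ms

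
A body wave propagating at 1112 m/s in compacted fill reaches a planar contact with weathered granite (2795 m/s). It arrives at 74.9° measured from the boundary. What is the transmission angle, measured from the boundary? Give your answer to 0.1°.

Angle from the normal: 90° − 74.9° = 15.1°.
Snell's law: sin θ₂ = (V₂/V₁)·sin θ₁ = (2795/1112)·sin 15.1° = 0.6548.
θ₂ = arcsin 0.6548 = 40.90° from the normal.
From the interface: 90° − 40.90° = 49.10°.

49.1°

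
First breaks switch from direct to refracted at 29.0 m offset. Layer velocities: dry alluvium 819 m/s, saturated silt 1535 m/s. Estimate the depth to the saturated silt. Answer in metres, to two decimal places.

8.00 m

x_cross = 2h·√((V₂+V₁)/(V₂−V₁)) → h = x_cross / (2·√((V₂+V₁)/(V₂−V₁))).
√((V₂+V₁)/(V₂−V₁)) = √((1535+819)/(1535−819)) = 1.8132.
h = 29.0 / (2·1.8132) = 8.00 m.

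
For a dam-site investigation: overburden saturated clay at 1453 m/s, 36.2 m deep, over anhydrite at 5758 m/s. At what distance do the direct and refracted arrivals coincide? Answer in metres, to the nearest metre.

x_cross = 2h·√((V₂+V₁)/(V₂−V₁)).
(V₂+V₁)/(V₂−V₁) = (5758+1453)/(5758−1453) = 1.6750; √ = 1.2942.
x_cross = 2·36.2·1.2942 = 93.70 m.

94 m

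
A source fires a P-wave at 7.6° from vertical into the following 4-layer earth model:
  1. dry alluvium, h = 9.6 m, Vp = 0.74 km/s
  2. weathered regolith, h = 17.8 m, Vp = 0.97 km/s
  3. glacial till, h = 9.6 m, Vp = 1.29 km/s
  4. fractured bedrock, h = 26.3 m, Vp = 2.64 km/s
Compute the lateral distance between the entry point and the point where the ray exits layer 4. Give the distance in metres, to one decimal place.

20.8 m

p = sin θ₁/V₁ = sin 7.6°/0.74 = 1.7872e-01 s/km is conserved through the stack.
Layer 1: θ = 7.60°; offset = 9.6·tan 7.60° = 1.281 m.
Layer 2: sin θ = p·0.97 = 0.1734 → θ = 9.98°; offset = 17.8·tan 9.98° = 3.133 m.
Layer 3: sin θ = p·1.29 = 0.2306 → θ = 13.33°; offset = 9.6·tan 13.33° = 2.275 m.
Layer 4: sin θ = p·2.64 = 0.4718 → θ = 28.15°; offset = 26.3·tan 28.15° = 14.074 m.
Summing the layer offsets gives 20.763 m.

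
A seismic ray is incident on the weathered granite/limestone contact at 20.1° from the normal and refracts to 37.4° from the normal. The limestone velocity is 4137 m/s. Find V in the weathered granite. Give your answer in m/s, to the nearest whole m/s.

Snell's law: sin 20.1°/V₁ = sin 37.4°/V₂.
V₁ = V₂·sin 20.1°/sin 37.4° = 4137 × 0.5658 = 2340.76 m/s.

2341 m/s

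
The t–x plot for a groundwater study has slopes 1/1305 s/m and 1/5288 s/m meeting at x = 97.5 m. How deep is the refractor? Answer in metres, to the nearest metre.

38 m

h = (x_cross/2)·√((V₂−V₁)/(V₂+V₁)).
(V₂−V₁)/(V₂+V₁) = (5288−1305)/(5288+1305) = 0.6041; √ = 0.7773.
h = (97.5/2)·0.7773 = 37.89 m.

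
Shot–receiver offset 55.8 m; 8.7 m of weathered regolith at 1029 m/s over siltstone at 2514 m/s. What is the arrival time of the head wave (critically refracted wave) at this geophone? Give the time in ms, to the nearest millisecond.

38 ms

θ_c = arcsin(V₁/V₂) = arcsin(1029/2514) = 24.16°, cos θ_c = 0.9124.
Intercept time tᵢ = 2h cos θ_c / V₁ = 2·8.7·0.9124/1029 = 0.01543 s.
t = x/V₂ + tᵢ = 55.8/2514 + 0.01543 = 0.03762 s.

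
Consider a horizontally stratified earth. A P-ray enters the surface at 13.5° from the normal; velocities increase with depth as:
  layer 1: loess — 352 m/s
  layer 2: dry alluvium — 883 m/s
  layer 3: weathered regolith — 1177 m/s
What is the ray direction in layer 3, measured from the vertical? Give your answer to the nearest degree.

Snell's law across each interface conserves sin θ / V, so sin θ_3 = V_3·sin θ₁/V₁.
sin θ_3 = 1177 × sin 13.5° / 352 = 0.7806.
θ_3 = arcsin 0.7806 = 51.31°.

51°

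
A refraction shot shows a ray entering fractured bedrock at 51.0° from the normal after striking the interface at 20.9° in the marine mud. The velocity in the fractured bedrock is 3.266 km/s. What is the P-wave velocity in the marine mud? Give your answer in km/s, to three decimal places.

1.499 km/s

sin 20.9° = 0.3567; sin 51.0° = 0.7771.
V₁ = V₂·(sin θ₁/sin θ₂) = 3.266·(0.3567/0.7771) = 1.499 km/s.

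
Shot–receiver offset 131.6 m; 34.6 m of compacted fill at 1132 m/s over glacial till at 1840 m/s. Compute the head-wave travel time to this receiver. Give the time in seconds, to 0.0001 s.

0.1197 s

t = x/V₂ + 2h·√(V₂²−V₁²)/(V₁V₂).
√(V₂²−V₁²) = √(1840²−1132²) = 1450.6 m/s; delay term = 2·34.6·1450.6/(1132·1840) = 0.04819 s.
t = 131.6/1840 + 0.04819 = 0.11971 s.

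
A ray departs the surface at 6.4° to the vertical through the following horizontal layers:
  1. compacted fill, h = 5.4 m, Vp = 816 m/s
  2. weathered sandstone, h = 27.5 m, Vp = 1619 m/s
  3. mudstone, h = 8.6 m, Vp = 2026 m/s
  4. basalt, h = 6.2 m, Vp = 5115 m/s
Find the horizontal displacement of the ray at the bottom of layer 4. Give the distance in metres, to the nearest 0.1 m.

15.4 m

p = sin θ₁/V₁ = sin 6.4°/816 = 1.3660e-04 s/m is conserved through the stack.
Layer 1: θ = 6.40°; offset = 5.4·tan 6.40° = 0.606 m.
Layer 2: sin θ = p·1619 = 0.2212 → θ = 12.78°; offset = 27.5·tan 12.78° = 6.236 m.
Layer 3: sin θ = p·2026 = 0.2768 → θ = 16.07°; offset = 8.6·tan 16.07° = 2.477 m.
Layer 4: sin θ = p·5115 = 0.6987 → θ = 44.33°; offset = 6.2·tan 44.33° = 6.056 m.
Total horizontal offset = 15.375 m.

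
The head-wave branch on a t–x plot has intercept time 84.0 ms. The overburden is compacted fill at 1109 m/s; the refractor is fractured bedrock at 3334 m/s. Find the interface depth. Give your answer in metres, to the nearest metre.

49 m

h = tᵢ·V₁·V₂ / (2·√(V₂²−V₁²)).
√(V₂²−V₁²) = √(3334² − 1109²) = 3144.1 m/s.
h = 0.084 s × 1109 × 3334 / (2 × 3144.1) = 49.39 m.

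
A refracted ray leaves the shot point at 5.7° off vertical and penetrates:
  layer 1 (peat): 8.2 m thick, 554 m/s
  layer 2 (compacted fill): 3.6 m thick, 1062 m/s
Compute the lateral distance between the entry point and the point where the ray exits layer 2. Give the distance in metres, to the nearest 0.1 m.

p = sin θ₁/V₁ = sin 5.7°/554 = 1.7928e-04 s/m is conserved through the stack.
Layer 1: θ = 5.70°; offset = 8.2·tan 5.70° = 0.818 m.
Layer 2: sin θ = p·1062 = 0.1904 → θ = 10.98°; offset = 3.6·tan 10.98° = 0.698 m.
Summing the layer offsets gives 1.517 m.

1.5 m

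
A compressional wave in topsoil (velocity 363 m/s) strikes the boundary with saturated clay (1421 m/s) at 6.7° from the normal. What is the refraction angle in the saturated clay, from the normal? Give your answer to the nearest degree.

27°

sin θ₁/V₁ = sin θ₂/V₂ ⇒ sin θ₂ = 1421·sin 6.7°/363 = 1421·0.1167/363 = 0.4567.
θ₂ = sin⁻¹(0.4567) = 27.18° (from vertical).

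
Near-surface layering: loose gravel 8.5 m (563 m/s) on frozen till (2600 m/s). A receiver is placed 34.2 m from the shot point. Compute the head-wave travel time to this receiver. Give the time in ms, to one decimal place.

θ_c = arcsin(V₁/V₂) = arcsin(563/2600) = 12.51°, cos θ_c = 0.9763.
Intercept time tᵢ = 2h cos θ_c / V₁ = 2·8.5·0.9763/563 = 0.02948 s.
t = x/V₂ + tᵢ = 34.2/2600 + 0.02948 = 0.04263 s.

42.6 ms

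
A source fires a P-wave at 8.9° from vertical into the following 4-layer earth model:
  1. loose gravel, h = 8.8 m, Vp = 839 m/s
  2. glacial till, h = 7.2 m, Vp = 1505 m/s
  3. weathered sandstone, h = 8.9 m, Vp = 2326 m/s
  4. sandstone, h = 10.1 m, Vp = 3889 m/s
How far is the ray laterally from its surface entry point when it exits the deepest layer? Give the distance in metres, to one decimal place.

18.1 m

Apply Snell's law at each interface; in layer i the horizontal offset is hᵢ·tan θᵢ.
Layer 1: θ = 8.90°; offset = 8.8·tan 8.90° = 1.378 m.
Layer 2: sin θ = 1505·sin 8.9°/839 = 0.2775, θ = 16.11°; offset = 7.2·tan 16.11° = 2.080 m.
Layer 3: sin θ = 2326·sin 8.9°/839 = 0.4289, θ = 25.40°; offset = 8.9·tan 25.40° = 4.226 m.
Layer 4: sin θ = 3889·sin 8.9°/839 = 0.7171, θ = 45.82°; offset = 10.1·tan 45.82° = 10.392 m.
Summing the layer offsets gives 18.076 m.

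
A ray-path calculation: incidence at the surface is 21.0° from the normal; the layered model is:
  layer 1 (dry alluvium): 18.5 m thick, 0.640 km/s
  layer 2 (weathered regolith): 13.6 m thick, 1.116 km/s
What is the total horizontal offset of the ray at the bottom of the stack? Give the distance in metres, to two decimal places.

Ray parameter p = sin 21.0° / 0.640 km/s = 5.5995e-01 s/km.
Layer 1: θ = 21.00°; offset = 18.5·tan 21.00° = 7.1015 m.
Layer 2: sin θ = p·1.116 = 0.6249 → θ = 38.68°; offset = 13.6·tan 38.68° = 10.8860 m.
Total horizontal offset = 17.9875 m.

17.99 m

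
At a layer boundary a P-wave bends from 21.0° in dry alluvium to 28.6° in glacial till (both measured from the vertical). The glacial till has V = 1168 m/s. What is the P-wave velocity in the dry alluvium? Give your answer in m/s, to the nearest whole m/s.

Snell's law: sin 21.0°/V₁ = sin 28.6°/V₂.
V₁ = V₂·sin 21.0°/sin 28.6° = 1168 × 0.7486 = 874.41 m/s.

874 m/s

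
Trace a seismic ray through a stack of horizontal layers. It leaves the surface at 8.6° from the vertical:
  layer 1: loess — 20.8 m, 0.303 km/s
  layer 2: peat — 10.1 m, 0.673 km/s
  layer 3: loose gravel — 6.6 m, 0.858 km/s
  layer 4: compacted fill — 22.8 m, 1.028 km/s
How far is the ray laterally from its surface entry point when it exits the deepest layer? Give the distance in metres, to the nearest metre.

Apply Snell's law at each interface; in layer i the horizontal offset is hᵢ·tan θᵢ.
Layer 1: θ = 8.60°; offset = 20.8·tan 8.60° = 3.146 m.
Layer 2: sin θ = 0.673·sin 8.6°/0.303 = 0.3321, θ = 19.40°; offset = 10.1·tan 19.40° = 3.556 m.
Layer 3: sin θ = 0.858·sin 8.6°/0.303 = 0.4234, θ = 25.05°; offset = 6.6·tan 25.05° = 3.085 m.
Layer 4: sin θ = 1.028·sin 8.6°/0.303 = 0.5073, θ = 30.49°; offset = 22.8·tan 30.49° = 13.423 m.
Summing the layer offsets gives 23.210 m.

23 m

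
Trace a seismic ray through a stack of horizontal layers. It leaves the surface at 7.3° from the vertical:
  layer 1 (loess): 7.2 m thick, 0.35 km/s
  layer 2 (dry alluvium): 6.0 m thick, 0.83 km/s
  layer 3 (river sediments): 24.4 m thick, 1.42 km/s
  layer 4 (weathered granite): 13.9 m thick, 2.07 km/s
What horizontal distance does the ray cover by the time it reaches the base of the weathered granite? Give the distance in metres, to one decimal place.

Apply Snell's law at each interface; in layer i the horizontal offset is hᵢ·tan θᵢ.
Layer 1: θ = 7.30°; offset = 7.2·tan 7.30° = 0.922 m.
Layer 2: sin θ = 0.83·sin 7.3°/0.35 = 0.3013, θ = 17.54°; offset = 6.0·tan 17.54° = 1.896 m.
Layer 3: sin θ = 1.42·sin 7.3°/0.35 = 0.5155, θ = 31.03°; offset = 24.4·tan 31.03° = 14.680 m.
Layer 4: sin θ = 2.07·sin 7.3°/0.35 = 0.7515, θ = 48.72°; offset = 13.9·tan 48.72° = 15.833 m.
Σ offsets = 33.331 m.

33.3 m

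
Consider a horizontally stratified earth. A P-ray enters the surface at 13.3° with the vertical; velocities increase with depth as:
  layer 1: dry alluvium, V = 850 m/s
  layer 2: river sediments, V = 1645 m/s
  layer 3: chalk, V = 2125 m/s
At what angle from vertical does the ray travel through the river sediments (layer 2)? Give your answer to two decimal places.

Ray parameter p = sin 13.3° / 850 = 2.7065e-04 s/m.
sin θ_2 = p·V_2 = 2.7065e-04 × 1645 = 0.4452.
θ_2 = arcsin 0.4452 = 26.44°.

26.44°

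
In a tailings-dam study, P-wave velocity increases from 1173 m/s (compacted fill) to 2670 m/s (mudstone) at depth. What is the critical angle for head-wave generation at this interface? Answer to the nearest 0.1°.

At critical incidence the refracted ray runs along the interface (θ₂ = 90°), so sin θ_c = V₁/V₂.
θ_c = arcsin(1173/2670) = arcsin 0.4393 = 26.06°.

26.1°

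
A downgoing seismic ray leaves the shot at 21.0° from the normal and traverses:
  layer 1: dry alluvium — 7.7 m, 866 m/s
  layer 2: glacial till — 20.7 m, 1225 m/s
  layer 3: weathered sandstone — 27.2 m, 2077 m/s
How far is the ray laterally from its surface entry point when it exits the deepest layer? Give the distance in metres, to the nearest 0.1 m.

p = sin θ₁/V₁ = sin 21.0°/866 = 4.1382e-04 s/m is conserved through the stack.
Layer 1: θ = 21.00°; offset = 7.7·tan 21.00° = 2.956 m.
Layer 2: sin θ = p·1225 = 0.5069 → θ = 30.46°; offset = 20.7·tan 30.46° = 12.174 m.
Layer 3: sin θ = p·2077 = 0.8595 → θ = 59.26°; offset = 27.2·tan 59.26° = 45.739 m.
Σ offsets = 60.868 m.

60.9 m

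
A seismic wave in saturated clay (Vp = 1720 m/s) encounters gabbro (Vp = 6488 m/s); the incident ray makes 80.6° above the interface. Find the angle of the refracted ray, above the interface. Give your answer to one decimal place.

52.0°

Angle from the normal: 90° − 80.6° = 9.4°.
sin θ₁/V₁ = sin θ₂/V₂ ⇒ sin θ₂ = 6488·sin 9.4°/1720 = 6488·0.1633/1720 = 0.6161.
θ₂ = sin⁻¹(0.6161) = 38.03° (from vertical).
From the interface: 90° − 38.03° = 51.97°.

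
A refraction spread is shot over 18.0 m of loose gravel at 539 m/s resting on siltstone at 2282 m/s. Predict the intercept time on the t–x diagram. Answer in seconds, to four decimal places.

0.0649 s

tᵢ = 2h·√(V₂²−V₁²)/(V₁V₂).
√(V₂²−V₁²) = √(2282²−539²) = 2217.4 m/s.
tᵢ = 2·18.0·2217.4/(539·2282) = 0.06490 s.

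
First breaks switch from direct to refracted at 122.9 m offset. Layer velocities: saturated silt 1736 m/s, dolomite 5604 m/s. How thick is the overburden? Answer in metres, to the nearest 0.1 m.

44.6 m

h = (x_cross/2)·√((V₂−V₁)/(V₂+V₁)).
(V₂−V₁)/(V₂+V₁) = (5604−1736)/(5604+1736) = 0.5270; √ = 0.7259.
h = (122.9/2)·0.7259 = 44.61 m.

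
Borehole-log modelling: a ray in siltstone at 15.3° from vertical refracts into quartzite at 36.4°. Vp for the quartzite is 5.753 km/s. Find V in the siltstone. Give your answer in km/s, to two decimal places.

sin 15.3° = 0.2639; sin 36.4° = 0.5934.
V₁ = V₂·(sin θ₁/sin θ₂) = 5.753·(0.2639/0.5934) = 2.56 km/s.

2.56 km/s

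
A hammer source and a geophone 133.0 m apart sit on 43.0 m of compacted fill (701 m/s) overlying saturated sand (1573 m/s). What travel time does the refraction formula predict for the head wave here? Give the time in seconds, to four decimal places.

0.1944 s

θ_c = arcsin(V₁/V₂) = arcsin(701/1573) = 26.46°, cos θ_c = 0.8952.
Intercept time tᵢ = 2h cos θ_c / V₁ = 2·43.0·0.8952/701 = 0.10983 s.
t = x/V₂ + tᵢ = 133.0/1573 + 0.10983 = 0.19438 s.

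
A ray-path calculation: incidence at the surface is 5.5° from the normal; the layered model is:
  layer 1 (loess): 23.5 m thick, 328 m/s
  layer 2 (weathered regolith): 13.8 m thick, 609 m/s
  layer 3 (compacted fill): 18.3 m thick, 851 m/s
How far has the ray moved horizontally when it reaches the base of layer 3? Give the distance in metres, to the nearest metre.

9 m

Apply Snell's law at each interface; in layer i the horizontal offset is hᵢ·tan θᵢ.
Layer 1: θ = 5.50°; offset = 23.5·tan 5.50° = 2.263 m.
Layer 2: sin θ = 609·sin 5.5°/328 = 0.1780, θ = 10.25°; offset = 13.8·tan 10.25° = 2.496 m.
Layer 3: sin θ = 851·sin 5.5°/328 = 0.2487, θ = 14.40°; offset = 18.3·tan 14.40° = 4.698 m.
Summing the layer offsets gives 9.457 m.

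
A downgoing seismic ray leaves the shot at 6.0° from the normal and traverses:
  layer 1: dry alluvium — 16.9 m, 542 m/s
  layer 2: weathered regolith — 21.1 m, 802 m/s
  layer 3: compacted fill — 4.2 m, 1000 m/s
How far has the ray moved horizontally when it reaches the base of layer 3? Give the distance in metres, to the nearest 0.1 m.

Apply Snell's law at each interface; in layer i the horizontal offset is hᵢ·tan θᵢ.
Layer 1: θ = 6.00°; offset = 16.9·tan 6.00° = 1.776 m.
Layer 2: sin θ = 802·sin 6.0°/542 = 0.1547, θ = 8.90°; offset = 21.1·tan 8.90° = 3.303 m.
Layer 3: sin θ = 1000·sin 6.0°/542 = 0.1929, θ = 11.12°; offset = 4.2·tan 11.12° = 0.825 m.
Total horizontal offset = 5.905 m.

5.9 m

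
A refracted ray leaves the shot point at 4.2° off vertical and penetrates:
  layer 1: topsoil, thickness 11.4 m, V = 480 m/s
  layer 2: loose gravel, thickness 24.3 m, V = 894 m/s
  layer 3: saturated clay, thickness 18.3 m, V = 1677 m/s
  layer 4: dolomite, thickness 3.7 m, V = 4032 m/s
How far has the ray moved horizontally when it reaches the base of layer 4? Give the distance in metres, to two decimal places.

Ray parameter p = sin 4.2° / 480 m/s = 1.5258e-04 s/m.
Layer 1: θ = 4.20°; offset = 11.4·tan 4.20° = 0.8372 m.
Layer 2: sin θ = p·894 = 0.1364 → θ = 7.84°; offset = 24.3·tan 7.84° = 3.3459 m.
Layer 3: sin θ = p·1677 = 0.2559 → θ = 14.83°; offset = 18.3·tan 14.83° = 4.8438 m.
Layer 4: sin θ = p·4032 = 0.6152 → θ = 37.97°; offset = 3.7·tan 37.97° = 2.8873 m.
Σ offsets = 11.9142 m.

11.91 m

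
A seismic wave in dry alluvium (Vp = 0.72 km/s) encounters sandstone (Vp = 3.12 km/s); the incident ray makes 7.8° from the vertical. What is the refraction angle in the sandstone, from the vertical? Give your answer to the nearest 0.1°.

36.0°

sin θ₁/V₁ = sin θ₂/V₂ ⇒ sin θ₂ = 3.12·sin 7.8°/0.72 = 3.12·0.1357/0.72 = 0.5881.
θ₂ = sin⁻¹(0.5881) = 36.02° (from vertical).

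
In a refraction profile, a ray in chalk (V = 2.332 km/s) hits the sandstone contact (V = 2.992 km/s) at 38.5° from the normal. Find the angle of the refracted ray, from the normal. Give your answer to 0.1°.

53.0°

sin θ₁/V₁ = sin θ₂/V₂ ⇒ sin θ₂ = 2.992·sin 38.5°/2.332 = 2.992·0.6225/2.332 = 0.7987.
θ₂ = sin⁻¹(0.7987) = 53.01° (from vertical).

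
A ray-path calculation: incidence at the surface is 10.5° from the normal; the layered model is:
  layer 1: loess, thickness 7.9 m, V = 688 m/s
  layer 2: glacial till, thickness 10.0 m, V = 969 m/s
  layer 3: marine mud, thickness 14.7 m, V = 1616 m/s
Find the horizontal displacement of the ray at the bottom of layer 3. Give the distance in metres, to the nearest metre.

11 m

p = sin θ₁/V₁ = sin 10.5°/688 = 2.6488e-04 s/m is conserved through the stack.
Layer 1: θ = 10.50°; offset = 7.9·tan 10.50° = 1.464 m.
Layer 2: sin θ = p·969 = 0.2567 → θ = 14.87°; offset = 10.0·tan 14.87° = 2.656 m.
Layer 3: sin θ = p·1616 = 0.4280 → θ = 25.34°; offset = 14.7·tan 25.34° = 6.962 m.
Σ offsets = 11.082 m.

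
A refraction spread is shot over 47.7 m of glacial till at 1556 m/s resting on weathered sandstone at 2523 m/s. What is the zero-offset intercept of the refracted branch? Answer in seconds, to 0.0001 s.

θ_c = arcsin(V₁/V₂) = arcsin(1556/2523) = 38.08°; cos θ_c = 0.7872.
tᵢ = 2h·cos θ_c / V₁ = 2·47.7·0.7872 / 1556 = 0.04826 s.

0.0483 s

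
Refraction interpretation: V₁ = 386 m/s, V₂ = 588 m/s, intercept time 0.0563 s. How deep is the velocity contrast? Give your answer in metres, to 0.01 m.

θ_c = arcsin(386/588) = 41.03°; cos θ_c = 0.7544.
tᵢ = 2h cos θ_c/V₁ ⇒ h = tᵢ·V₁/(2 cos θ_c) = 0.0563·386/(2·0.7544) = 14.40 m.

14.40 m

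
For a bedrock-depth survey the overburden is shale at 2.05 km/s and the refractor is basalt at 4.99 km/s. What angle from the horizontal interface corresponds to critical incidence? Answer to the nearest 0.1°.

65.7°

Critical incidence: sin θ_c = V₁/V₂ = 2.05/4.99 = 0.4108.
θ_c = arcsin 0.4108 = 24.26°.
Measured from the interface: 90° − 24.26° = 65.74°.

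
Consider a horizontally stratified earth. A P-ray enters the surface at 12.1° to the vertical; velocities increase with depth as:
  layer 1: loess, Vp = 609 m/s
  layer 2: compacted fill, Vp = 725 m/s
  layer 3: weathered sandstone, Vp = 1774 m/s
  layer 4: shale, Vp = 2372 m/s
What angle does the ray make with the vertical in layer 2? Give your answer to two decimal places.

Ray parameter p = sin 12.1° / 609 = 3.4420e-04 s/m.
sin θ_2 = p·V_2 = 3.4420e-04 × 725 = 0.2495.
θ_2 = arcsin 0.2495 = 14.45°.

14.45°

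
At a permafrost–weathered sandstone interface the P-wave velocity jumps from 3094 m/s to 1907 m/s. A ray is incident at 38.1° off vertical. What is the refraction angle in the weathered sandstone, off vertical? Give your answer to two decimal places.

Snell's law: sin θ₂ = (V₂/V₁)·sin θ₁ = (1907/3094)·sin 38.1° = 0.3803.
θ₂ = sin⁻¹(0.3803) = 22.35° (from vertical).

22.35°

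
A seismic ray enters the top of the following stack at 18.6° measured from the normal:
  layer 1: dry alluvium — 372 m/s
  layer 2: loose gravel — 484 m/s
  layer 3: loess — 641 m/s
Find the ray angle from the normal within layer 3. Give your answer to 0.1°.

33.3°

Snell's law across each interface conserves sin θ / V, so sin θ_3 = V_3·sin θ₁/V₁.
sin θ_3 = 641 × sin 18.6° / 372 = 0.5496.
θ_3 = arcsin 0.5496 = 33.34°.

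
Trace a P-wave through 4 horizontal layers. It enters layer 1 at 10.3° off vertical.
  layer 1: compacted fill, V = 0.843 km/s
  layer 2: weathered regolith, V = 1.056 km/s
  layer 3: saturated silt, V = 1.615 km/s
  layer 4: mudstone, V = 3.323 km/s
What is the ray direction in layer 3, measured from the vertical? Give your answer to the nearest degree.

Ray parameter p = sin 10.3° / 0.843 = 2.1210e-01 s/km.
sin θ_3 = p·V_3 = 2.1210e-01 × 1.615 = 0.3425.
θ_3 = 20.03° from the vertical.

20°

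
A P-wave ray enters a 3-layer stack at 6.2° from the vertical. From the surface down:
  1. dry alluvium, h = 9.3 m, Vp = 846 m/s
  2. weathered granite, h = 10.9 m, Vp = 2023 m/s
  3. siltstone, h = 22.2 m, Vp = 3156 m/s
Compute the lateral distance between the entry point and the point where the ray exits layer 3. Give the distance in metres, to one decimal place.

Apply Snell's law at each interface; in layer i the horizontal offset is hᵢ·tan θᵢ.
Layer 1: θ = 6.20°; offset = 9.3·tan 6.20° = 1.010 m.
Layer 2: sin θ = 2023·sin 6.2°/846 = 0.2583, θ = 14.97°; offset = 10.9·tan 14.97° = 2.914 m.
Layer 3: sin θ = 3156·sin 6.2°/846 = 0.4029, θ = 23.76°; offset = 22.2·tan 23.76° = 9.772 m.
Σ offsets = 13.697 m.

13.7 m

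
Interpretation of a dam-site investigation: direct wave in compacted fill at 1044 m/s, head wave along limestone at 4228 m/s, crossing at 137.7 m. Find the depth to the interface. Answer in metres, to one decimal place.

h = (x_cross/2)·√((V₂−V₁)/(V₂+V₁)).
(V₂−V₁)/(V₂+V₁) = (4228−1044)/(4228+1044) = 0.6039; √ = 0.7771.
h = (137.7/2)·0.7771 = 53.51 m.

53.5 m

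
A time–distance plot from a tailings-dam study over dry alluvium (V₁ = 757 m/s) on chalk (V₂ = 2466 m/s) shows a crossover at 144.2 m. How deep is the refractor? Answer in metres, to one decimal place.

x_cross = 2h·√((V₂+V₁)/(V₂−V₁)) → h = x_cross / (2·√((V₂+V₁)/(V₂−V₁))).
√((V₂+V₁)/(V₂−V₁)) = √((2466+757)/(2466−757)) = 1.3733.
h = 144.2 / (2·1.3733) = 52.50 m.

52.5 m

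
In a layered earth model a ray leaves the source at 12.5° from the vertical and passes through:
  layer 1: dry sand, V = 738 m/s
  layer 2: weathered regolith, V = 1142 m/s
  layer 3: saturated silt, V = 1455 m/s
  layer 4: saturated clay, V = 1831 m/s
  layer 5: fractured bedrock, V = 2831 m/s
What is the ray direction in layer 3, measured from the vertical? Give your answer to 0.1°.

Snell's law across each interface conserves sin θ / V, so sin θ_3 = V_3·sin θ₁/V₁.
sin θ_3 = 1455 × sin 12.5° / 738 = 0.4267.
θ_3 = 25.26° from the vertical.

25.3°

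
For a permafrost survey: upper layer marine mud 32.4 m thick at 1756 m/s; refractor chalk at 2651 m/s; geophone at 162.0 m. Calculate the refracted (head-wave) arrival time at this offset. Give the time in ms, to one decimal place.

88.8 ms

θ_c = arcsin(V₁/V₂) = arcsin(1756/2651) = 41.48°, cos θ_c = 0.7492.
Intercept time tᵢ = 2h cos θ_c / V₁ = 2·32.4·0.7492/1756 = 0.02765 s.
t = x/V₂ + tᵢ = 162.0/2651 + 0.02765 = 0.08875 s.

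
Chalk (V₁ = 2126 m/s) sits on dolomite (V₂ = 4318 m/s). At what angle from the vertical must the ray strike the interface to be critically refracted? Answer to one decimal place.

At critical incidence the refracted ray runs along the interface (θ₂ = 90°), so sin θ_c = V₁/V₂.
θ_c = arcsin(2126/4318) = arcsin 0.4924 = 29.50°.

29.5°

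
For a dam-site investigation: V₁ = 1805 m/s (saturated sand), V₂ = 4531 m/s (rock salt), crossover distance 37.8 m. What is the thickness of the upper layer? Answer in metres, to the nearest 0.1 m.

12.4 m

h = (x_cross/2)·√((V₂−V₁)/(V₂+V₁)).
(V₂−V₁)/(V₂+V₁) = (4531−1805)/(4531+1805) = 0.4302; √ = 0.6559.
h = (37.8/2)·0.6559 = 12.40 m.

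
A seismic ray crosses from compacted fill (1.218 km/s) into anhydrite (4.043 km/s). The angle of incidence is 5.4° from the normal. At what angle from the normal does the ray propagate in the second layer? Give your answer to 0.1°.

18.2°

sin θ₁/V₁ = sin θ₂/V₂ ⇒ sin θ₂ = 4.043·sin 5.4°/1.218 = 4.043·0.0941/1.218 = 0.3124.
θ₂ = arcsin 0.3124 = 18.20° from the normal.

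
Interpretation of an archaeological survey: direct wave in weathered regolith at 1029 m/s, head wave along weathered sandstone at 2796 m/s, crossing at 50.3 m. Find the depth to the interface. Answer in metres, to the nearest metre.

17 m

x_cross = 2h·√((V₂+V₁)/(V₂−V₁)) → h = x_cross / (2·√((V₂+V₁)/(V₂−V₁))).
√((V₂+V₁)/(V₂−V₁)) = √((2796+1029)/(2796−1029)) = 1.4713.
h = 50.3 / (2·1.4713) = 17.09 m.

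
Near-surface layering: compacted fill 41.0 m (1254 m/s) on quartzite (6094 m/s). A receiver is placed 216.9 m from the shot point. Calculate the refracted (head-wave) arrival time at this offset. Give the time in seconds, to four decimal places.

t = x/V₂ + 2h·√(V₂²−V₁²)/(V₁V₂).
√(V₂²−V₁²) = √(6094²−1254²) = 5963.6 m/s; delay term = 2·41.0·5963.6/(1254·6094) = 0.06399 s.
t = 216.9/6094 + 0.06399 = 0.09958 s.

0.0996 s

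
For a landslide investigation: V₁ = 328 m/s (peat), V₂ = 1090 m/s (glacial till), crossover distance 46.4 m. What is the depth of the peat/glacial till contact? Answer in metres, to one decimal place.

17.0 m

h = (x_cross/2)·√((V₂−V₁)/(V₂+V₁)).
(V₂−V₁)/(V₂+V₁) = (1090−328)/(1090+328) = 0.5374; √ = 0.7331.
h = (46.4/2)·0.7331 = 17.01 m.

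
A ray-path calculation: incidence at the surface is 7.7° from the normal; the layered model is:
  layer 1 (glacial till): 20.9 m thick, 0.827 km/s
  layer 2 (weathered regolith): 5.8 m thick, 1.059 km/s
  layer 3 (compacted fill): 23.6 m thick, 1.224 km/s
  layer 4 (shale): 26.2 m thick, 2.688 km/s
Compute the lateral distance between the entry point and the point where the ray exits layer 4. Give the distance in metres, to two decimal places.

p = sin θ₁/V₁ = sin 7.7°/0.827 = 1.6201e-01 s/km is conserved through the stack.
Layer 1: θ = 7.70°; offset = 20.9·tan 7.70° = 2.8258 m.
Layer 2: sin θ = p·1.059 = 0.1716 → θ = 9.88°; offset = 5.8·tan 9.88° = 1.0101 m.
Layer 3: sin θ = p·1.224 = 0.1983 → θ = 11.44°; offset = 23.6·tan 11.44° = 4.7749 m.
Layer 4: sin θ = p·2.688 = 0.4355 → θ = 25.82°; offset = 26.2·tan 25.82° = 12.6751 m.
Summing the layer offsets gives 21.2858 m.

21.29 m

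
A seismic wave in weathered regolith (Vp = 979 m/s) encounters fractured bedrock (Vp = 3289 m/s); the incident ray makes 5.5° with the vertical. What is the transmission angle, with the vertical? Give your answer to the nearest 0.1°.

18.8°

sin θ₁/V₁ = sin θ₂/V₂ ⇒ sin θ₂ = 3289·sin 5.5°/979 = 3289·0.0958/979 = 0.3220.
θ₂ = arcsin 0.3220 = 18.78° from the normal.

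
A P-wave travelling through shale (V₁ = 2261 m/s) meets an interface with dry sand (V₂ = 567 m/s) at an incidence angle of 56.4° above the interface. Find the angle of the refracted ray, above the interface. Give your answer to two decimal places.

82.02°

Angle from the normal: 90° − 56.4° = 33.6°.
sin θ₁/V₁ = sin θ₂/V₂ ⇒ sin θ₂ = 567·sin 33.6°/2261 = 567·0.5534/2261 = 0.1388.
θ₂ = sin⁻¹(0.1388) = 7.98° (from vertical).
From the interface: 90° − 7.98° = 82.02°.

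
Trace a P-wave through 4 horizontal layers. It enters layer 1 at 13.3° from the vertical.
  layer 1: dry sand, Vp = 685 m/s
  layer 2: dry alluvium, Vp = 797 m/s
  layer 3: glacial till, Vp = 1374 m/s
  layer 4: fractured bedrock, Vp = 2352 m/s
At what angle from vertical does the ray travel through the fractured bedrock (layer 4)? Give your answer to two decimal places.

52.18°

Ray parameter p = sin 13.3° / 685 = 3.3584e-04 s/m.
sin θ_4 = p·V_4 = 3.3584e-04 × 2352 = 0.7899.
θ_4 = arcsin 0.7899 = 52.18°.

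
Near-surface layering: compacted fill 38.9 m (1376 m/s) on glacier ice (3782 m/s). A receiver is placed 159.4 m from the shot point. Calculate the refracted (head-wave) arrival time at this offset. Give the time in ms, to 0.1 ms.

94.8 ms

t = x/V₂ + 2h·√(V₂²−V₁²)/(V₁V₂).
√(V₂²−V₁²) = √(3782²−1376²) = 3522.8 m/s; delay term = 2·38.9·3522.8/(1376·3782) = 0.05267 s.
t = 159.4/3782 + 0.05267 = 0.09481 s.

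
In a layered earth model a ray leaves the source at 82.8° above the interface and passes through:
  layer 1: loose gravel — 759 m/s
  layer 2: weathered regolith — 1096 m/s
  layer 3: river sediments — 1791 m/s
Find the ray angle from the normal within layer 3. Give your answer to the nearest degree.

From the normal: θ₁ = 90° − 82.8° = 7.2°.
Snell's law across each interface conserves sin θ / V, so sin θ_3 = V_3·sin θ₁/V₁.
sin θ_3 = 1791 × sin 7.2° / 759 = 0.2957.
θ_3 = arcsin 0.2957 = 17.20°.

17°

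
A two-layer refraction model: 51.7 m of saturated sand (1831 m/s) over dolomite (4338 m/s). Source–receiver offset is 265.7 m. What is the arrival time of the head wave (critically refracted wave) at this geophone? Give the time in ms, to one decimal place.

θ_c = arcsin(V₁/V₂) = arcsin(1831/4338) = 24.97°, cos θ_c = 0.9066.
Intercept time tᵢ = 2h cos θ_c / V₁ = 2·51.7·0.9066/1831 = 0.05119 s.
t = x/V₂ + tᵢ = 265.7/4338 + 0.05119 = 0.11244 s.

112.4 ms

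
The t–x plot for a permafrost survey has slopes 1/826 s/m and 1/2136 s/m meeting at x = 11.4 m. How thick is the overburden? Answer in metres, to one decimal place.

3.8 m

x_cross = 2h·√((V₂+V₁)/(V₂−V₁)) → h = x_cross / (2·√((V₂+V₁)/(V₂−V₁))).
√((V₂+V₁)/(V₂−V₁)) = √((2136+826)/(2136−826)) = 1.5037.
h = 11.4 / (2·1.5037) = 3.79 m.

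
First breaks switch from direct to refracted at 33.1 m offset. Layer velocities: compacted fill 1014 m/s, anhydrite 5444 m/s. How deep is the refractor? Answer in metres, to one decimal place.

13.7 m

h = (x_cross/2)·√((V₂−V₁)/(V₂+V₁)).
(V₂−V₁)/(V₂+V₁) = (5444−1014)/(5444+1014) = 0.6860; √ = 0.8282.
h = (33.1/2)·0.8282 = 13.71 m.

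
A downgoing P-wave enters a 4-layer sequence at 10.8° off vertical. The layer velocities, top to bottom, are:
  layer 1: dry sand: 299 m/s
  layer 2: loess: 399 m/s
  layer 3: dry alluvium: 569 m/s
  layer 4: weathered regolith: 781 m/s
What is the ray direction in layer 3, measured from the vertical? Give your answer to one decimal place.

20.9°

Snell's law across each interface conserves sin θ / V, so sin θ_3 = V_3·sin θ₁/V₁.
sin θ_3 = 569 × sin 10.8° / 299 = 0.3566.
θ_3 = 20.89° from the vertical.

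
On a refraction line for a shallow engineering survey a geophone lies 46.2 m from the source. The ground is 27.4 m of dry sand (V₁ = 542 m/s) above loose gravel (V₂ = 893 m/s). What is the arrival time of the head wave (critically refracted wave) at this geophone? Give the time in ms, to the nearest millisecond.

132 ms

t = x/V₂ + 2h·√(V₂²−V₁²)/(V₁V₂).
√(V₂²−V₁²) = √(893²−542²) = 709.7 m/s; delay term = 2·27.4·709.7/(542·893) = 0.08035 s.
t = 46.2/893 + 0.08035 = 0.13209 s.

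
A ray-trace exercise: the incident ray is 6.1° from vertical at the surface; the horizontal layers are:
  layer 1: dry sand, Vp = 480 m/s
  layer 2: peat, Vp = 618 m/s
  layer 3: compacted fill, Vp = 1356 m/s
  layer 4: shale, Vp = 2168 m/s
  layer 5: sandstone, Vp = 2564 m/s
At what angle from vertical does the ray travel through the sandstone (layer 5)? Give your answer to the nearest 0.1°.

34.6°

Snell's law across each interface conserves sin θ / V, so sin θ_5 = V_5·sin θ₁/V₁.
sin θ_5 = 2564 × sin 6.1° / 480 = 0.5676.
θ_5 = arcsin 0.5676 = 34.58°.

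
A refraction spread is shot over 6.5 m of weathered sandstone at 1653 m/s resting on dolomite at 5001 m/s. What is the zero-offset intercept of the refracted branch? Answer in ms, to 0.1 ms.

tᵢ = 2h·√(V₂²−V₁²)/(V₁V₂).
√(V₂²−V₁²) = √(5001²−1653²) = 4719.9 m/s.
tᵢ = 2·6.5·4719.9/(1653·5001) = 0.00742 s.

7.4 ms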